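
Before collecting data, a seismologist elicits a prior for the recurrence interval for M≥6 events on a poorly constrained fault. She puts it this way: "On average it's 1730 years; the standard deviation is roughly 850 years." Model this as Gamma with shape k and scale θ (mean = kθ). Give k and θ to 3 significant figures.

For Gamma(k, scale θ): mean = kθ, variance = kθ², so CV = 1/√k.
CV = SD/mean = 850/1730 = 0.4913, hence k = 1/CV² = 4.14.
Then θ = mean/k = 1730/4.14 = 418.

k ≈ 4.14, θ ≈ 418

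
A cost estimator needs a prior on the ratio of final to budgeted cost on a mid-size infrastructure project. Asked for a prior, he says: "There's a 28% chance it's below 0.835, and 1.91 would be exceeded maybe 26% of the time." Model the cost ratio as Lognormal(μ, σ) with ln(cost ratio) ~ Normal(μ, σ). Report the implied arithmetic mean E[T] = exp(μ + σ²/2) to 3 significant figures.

If T ~ Lognormal(μ,σ) then ln T ~ Normal(μ,σ), so the p-quantile of ln T is μ + z_p·σ.
ln(0.835) = -0.1803 and ln(1.91) = 0.6471; z_{0.28} = -0.5828, z_{0.74} = 0.6433.
σ = (0.6471 − -0.1803)/(0.6433 − (-0.5828)) = 0.675.
μ = -0.1803 − (-0.5828)·0.675 = 0.213.
E[T] = exp(μ + σ²/2) = exp(0.213 + 0.2277) = 1.55.

E[T] ≈ 1.55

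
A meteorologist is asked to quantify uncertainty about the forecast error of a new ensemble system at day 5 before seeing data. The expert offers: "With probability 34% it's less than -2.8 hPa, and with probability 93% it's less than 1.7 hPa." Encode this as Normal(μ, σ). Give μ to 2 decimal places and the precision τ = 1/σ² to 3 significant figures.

The p-quantile of Normal(μ,σ) is μ + z_p·σ, with z_{0.34} = -0.4125 and z_{0.93} = 1.476.
Eliminate σ: μ = (z₂·x₁ − z₁·x₂)/(z₂ − z₁) = (1.476·-2.8 − (-0.4125)·1.7)/1.888 = -1.82.
Then σ = (x₂ − x₁)/(z₂ − z₁) = (1.7 − -2.8)/1.888 = 2.38.
Precision τ = 1/σ² = 1/2.383² = 0.176.

μ = -1.82, τ = 0.176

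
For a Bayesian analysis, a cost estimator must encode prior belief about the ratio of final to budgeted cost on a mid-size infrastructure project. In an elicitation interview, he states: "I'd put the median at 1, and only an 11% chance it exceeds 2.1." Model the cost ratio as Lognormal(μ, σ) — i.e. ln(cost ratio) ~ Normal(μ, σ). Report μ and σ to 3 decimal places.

If T ~ Lognormal(μ,σ) then ln T ~ Normal(μ,σ), so the p-quantile of ln T is μ + z_p·σ.
ln(1) = 0 and ln(2.1) = 0.7419; z_{0.5} = 0, z_{0.89} = 1.227.
σ = (0.7419 − 0)/(1.227 − (0)) = 0.605.
μ = 0 − (0)·0.605 = 0.000.

μ ≈ 0.000, σ ≈ 0.605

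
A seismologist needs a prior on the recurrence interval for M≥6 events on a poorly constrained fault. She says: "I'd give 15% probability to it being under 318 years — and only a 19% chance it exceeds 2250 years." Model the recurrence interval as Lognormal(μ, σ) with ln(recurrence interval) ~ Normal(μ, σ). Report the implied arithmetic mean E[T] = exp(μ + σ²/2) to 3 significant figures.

E[T] ≈ 1550 years

If T ~ Lognormal(μ,σ) then ln T ~ Normal(μ,σ), so the p-quantile of ln T is μ + z_p·σ.
ln(318) = 5.762 and ln(2250) = 7.719; z_{0.15} = -1.036, z_{0.81} = 0.8779.
σ = (7.719 − 5.762)/(0.8779 − (-1.036)) = 1.022.
μ = 5.762 − (-1.036)·1.022 = 6.821.
E[T] = exp(μ + σ²/2) = exp(6.821 + 0.5223) = 1550 years.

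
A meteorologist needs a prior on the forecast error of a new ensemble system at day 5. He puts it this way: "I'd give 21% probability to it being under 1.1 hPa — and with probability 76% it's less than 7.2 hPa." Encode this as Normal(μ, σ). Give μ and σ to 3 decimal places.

For Normal(μ,σ), the p-quantile is μ + z_p·σ. Here z_{0.21} = -0.8064, z_{0.76} = 0.7063.
So 1.1 = μ − 0.8064σ and 7.2 = μ + 0.7063σ.
Subtracting: σ = (7.2 − 1.1)/(0.7063 − (-0.8064)) = 4.032.
Then μ = 1.1 − (-0.8064)·4.032 = 4.352.

μ = 4.352, σ = 4.032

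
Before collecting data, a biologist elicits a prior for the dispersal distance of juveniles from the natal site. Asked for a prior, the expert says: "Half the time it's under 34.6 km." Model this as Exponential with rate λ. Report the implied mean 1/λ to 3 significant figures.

mean ≈ 49.9 km

Exponential median = ln 2 / λ, so λ = ln 2 / 34.6 = 0.02.
Mean = 1/λ = 49.9 km.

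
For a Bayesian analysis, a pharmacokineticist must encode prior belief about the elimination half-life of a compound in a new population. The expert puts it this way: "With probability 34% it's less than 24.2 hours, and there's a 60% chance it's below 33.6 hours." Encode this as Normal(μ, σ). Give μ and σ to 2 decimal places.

μ = 30.02, σ = 14.12

For Normal(μ,σ), the p-quantile is μ + z_p·σ. Here z_{0.34} = -0.4125, z_{0.6} = 0.2533.
So 24.2 = μ − 0.4125σ and 33.6 = μ + 0.2533σ.
Subtracting: σ = (33.6 − 24.2)/(0.2533 − (-0.4125)) = 14.12.
Then μ = 24.2 − (-0.4125)·14.12 = 30.02.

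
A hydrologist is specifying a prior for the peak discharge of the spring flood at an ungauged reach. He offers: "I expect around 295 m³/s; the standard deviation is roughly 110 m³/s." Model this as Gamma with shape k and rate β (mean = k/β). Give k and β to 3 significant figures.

k ≈ 7.19, β ≈ 0.0244

For Gamma(k, rate β): mean = k/β, variance = k/β², so CV = 1/√k.
CV = SD/mean = 110/295 = 0.3729, hence k = 1/CV² = 7.19.
Then β = k/mean = 7.19/295 = 0.0244.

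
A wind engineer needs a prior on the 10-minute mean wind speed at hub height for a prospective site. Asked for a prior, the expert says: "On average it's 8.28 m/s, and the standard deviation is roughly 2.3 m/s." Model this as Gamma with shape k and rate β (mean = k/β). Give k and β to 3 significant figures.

For Gamma(k, rate β): mean = k/β, variance = k/β², so CV = 1/√k.
CV = SD/mean = 2.3/8.28 = 0.2778, hence k = 1/CV² = 13.
Then β = k/mean = 13/8.28 = 1.57.

k ≈ 13, β ≈ 1.57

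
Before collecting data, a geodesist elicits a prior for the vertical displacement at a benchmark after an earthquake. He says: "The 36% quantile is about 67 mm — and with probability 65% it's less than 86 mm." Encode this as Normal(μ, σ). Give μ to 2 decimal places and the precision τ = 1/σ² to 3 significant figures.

The p-quantile of Normal(μ,σ) is μ + z_p·σ, with z_{0.36} = -0.3585 and z_{0.65} = 0.3853.
Eliminate σ: μ = (z₂·x₁ − z₁·x₂)/(z₂ − z₁) = (0.3853·67 − (-0.3585)·86)/0.7438 = 76.16.
Then σ = (x₂ − x₁)/(z₂ − z₁) = (86 − 67)/0.7438 = 25.55.
Precision τ = 1/σ² = 1/25.55² = 0.00153.

μ = 76.16, τ = 0.00153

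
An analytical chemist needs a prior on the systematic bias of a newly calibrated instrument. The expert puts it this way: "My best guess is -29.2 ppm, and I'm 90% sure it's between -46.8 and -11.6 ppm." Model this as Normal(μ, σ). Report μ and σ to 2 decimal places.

μ = -29.20, σ = 10.70

A symmetric 90% interval runs μ ± z·σ with z = 1.645.
Half-width = 17.6, so σ = 17.6/1.645 = 10.70.
μ is the stated best guess, -29.20.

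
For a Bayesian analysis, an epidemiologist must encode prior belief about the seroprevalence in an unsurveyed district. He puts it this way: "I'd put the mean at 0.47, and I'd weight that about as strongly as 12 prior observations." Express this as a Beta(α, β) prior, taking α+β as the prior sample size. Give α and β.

Under the effective-sample-size interpretation, Beta(α, β) has prior mean α/(α+β) and prior sample size α+β.
So α+β = 12 and α/(α+β) = 0.47, giving α = 0.47·12 = 5.64 and β = 12 − 5.64 = 6.36.

α = 5.64, β = 6.36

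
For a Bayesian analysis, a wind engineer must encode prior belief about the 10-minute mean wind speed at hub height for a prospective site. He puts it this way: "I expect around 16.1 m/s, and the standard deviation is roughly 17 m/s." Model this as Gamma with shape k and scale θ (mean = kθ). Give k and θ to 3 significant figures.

For Gamma(k, scale θ): mean = kθ, variance = kθ², so CV = 1/√k.
CV = SD/mean = 17/16.1 = 1.056, hence k = 1/CV² = 0.897.
Then θ = mean/k = 16.1/0.897 = 18.

k ≈ 0.897, θ ≈ 18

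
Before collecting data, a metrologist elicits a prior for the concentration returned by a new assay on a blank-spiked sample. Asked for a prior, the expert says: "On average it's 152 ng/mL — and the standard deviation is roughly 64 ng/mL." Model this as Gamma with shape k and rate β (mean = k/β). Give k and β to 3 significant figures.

k ≈ 5.64, β ≈ 0.0371

For Gamma(k, rate β): mean = k/β, variance = k/β², so CV = 1/√k.
CV = SD/mean = 64/152 = 0.4211, hence k = 1/CV² = 5.64.
Then β = k/mean = 5.64/152 = 0.0371.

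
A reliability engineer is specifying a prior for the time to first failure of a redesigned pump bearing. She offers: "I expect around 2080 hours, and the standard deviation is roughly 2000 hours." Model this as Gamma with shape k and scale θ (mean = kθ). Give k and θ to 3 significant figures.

k ≈ 1.08, θ ≈ 1920

For Gamma(k, scale θ): mean = kθ, variance = kθ², so CV = 1/√k.
CV = SD/mean = 2000/2080 = 0.9615, hence k = 1/CV² = 1.08.
Then θ = mean/k = 2080/1.08 = 1920.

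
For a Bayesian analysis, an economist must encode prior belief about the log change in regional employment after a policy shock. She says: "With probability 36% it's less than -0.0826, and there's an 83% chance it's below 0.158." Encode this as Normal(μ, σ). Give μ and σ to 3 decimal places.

The p-quantile of Normal(μ,σ) is μ + z_p·σ, with z_{0.36} = -0.3585 and z_{0.83} = 0.9542.
Eliminate σ: μ = (z₂·x₁ − z₁·x₂)/(z₂ − z₁) = (0.9542·-0.0826 − (-0.3585)·0.158)/1.313 = -0.017.
Then σ = (x₂ − x₁)/(z₂ − z₁) = (0.158 − -0.0826)/1.313 = 0.183.

μ = -0.017, σ = 0.183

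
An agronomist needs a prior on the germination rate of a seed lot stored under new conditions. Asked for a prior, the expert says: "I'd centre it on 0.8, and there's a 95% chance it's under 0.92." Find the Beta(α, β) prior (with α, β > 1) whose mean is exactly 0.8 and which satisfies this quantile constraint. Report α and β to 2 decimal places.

With mean 0.8 fixed, write α = 0.8s, β = 0.2s where s = α+β.
Need P(θ < 0.92) = 0.95 under Beta(0.8s, 0.2s). Normal approximation: (q−m)/√(m(1−m)/s) ≈ z_{0.95} = 1.64, so s ≈ 0.8·0.2·(1.64)²/(0.92−0.8)² = 30.1.
At s = 30.1: P(θ<0.92) ≈ 0.975. Adjusting to match 0.95 gives s ≈ 22.06.
So α = 0.8·22.06 ≈ 17.65, β = 0.2·22.06 ≈ 4.41.

α ≈ 17.65, β ≈ 4.41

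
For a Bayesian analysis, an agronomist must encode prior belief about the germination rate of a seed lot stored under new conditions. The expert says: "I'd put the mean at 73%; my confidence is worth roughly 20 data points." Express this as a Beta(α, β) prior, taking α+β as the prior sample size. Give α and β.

Under the effective-sample-size interpretation, Beta(α, β) has prior mean α/(α+β) and prior sample size α+β.
So α+β = 20 and α/(α+β) = 0.73, giving α = 0.73·20 = 14.6 and β = 20 − 14.6 = 5.4.

α = 14.6, β = 5.4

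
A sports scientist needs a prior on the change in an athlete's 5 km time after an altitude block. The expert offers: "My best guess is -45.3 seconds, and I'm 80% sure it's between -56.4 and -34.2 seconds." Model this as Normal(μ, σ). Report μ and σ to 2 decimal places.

μ = -45.30, σ = 8.66

A symmetric 80% interval runs μ ± z·σ with z = 1.282.
Half-width = 11.1, so σ = 11.1/1.282 = 8.66.
μ is the stated best guess, -45.30.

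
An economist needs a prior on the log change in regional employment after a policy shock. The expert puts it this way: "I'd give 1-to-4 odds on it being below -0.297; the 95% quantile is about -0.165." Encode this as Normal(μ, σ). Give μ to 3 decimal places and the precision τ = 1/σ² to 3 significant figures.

μ = -0.252, τ = 355

The p-quantile of Normal(μ,σ) is μ + z_p·σ, with z_{0.2} = -0.8416 and z_{0.95} = 1.645.
Eliminate σ: μ = (z₂·x₁ − z₁·x₂)/(z₂ − z₁) = (1.645·-0.297 − (-0.8416)·-0.165)/2.486 = -0.252.
Then σ = (x₂ − x₁)/(z₂ − z₁) = (-0.165 − -0.297)/2.486 = 0.053.
Precision τ = 1/σ² = 1/0.05309² = 355.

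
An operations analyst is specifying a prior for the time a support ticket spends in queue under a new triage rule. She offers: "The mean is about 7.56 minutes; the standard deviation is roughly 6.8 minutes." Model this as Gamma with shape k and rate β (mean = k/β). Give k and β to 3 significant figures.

For Gamma(k, rate β): mean = k/β, variance = k/β², so CV = 1/√k.
CV = SD/mean = 6.8/7.56 = 0.8995, hence k = 1/CV² = 1.24.
Then β = k/mean = 1.24/7.56 = 0.163.

k ≈ 1.24, β ≈ 0.163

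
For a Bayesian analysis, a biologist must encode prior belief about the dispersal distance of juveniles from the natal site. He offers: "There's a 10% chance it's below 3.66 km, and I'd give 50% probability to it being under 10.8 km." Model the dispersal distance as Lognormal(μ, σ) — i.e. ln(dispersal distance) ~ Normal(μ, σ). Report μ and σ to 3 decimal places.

If T ~ Lognormal(μ,σ) then ln T ~ Normal(μ,σ), so the p-quantile of ln T is μ + z_p·σ.
ln(3.66) = 1.297 and ln(10.8) = 2.38; z_{0.1} = -1.282, z_{0.5} = 0.
σ = (2.38 − 1.297)/(0 − (-1.282)) = 0.844.
μ = 1.297 − (-1.282)·0.844 = 2.380.

μ ≈ 2.380, σ ≈ 0.844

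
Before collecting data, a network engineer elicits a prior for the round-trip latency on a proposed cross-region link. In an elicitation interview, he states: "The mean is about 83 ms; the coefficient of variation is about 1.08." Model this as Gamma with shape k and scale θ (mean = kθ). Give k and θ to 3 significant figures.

For Gamma(k, scale θ): mean = kθ, variance = kθ², so CV = 1/√k.
CV = 1.08, hence k = 1/CV² = 0.857.
Then θ = mean/k = 83/0.857 = 96.8.

k ≈ 0.857, θ ≈ 96.8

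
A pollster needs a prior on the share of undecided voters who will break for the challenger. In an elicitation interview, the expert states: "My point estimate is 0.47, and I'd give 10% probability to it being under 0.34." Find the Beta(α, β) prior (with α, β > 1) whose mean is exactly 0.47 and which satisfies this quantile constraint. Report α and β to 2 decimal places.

α ≈ 11.12, β ≈ 12.54

With mean 0.47 fixed, write α = 0.47s, β = 0.53s where s = α+β.
Need P(θ < 0.34) = 0.1 under Beta(0.47s, 0.53s). Normal approximation: (q−m)/√(m(1−m)/s) ≈ z_{0.1} = -1.28, so s ≈ 0.47·0.53·(-1.28)²/(0.34−0.47)² = 24.2.
At s = 24.2: P(θ<0.34) ≈ 0.097. Adjusting to match 0.1 gives s ≈ 23.65.
So α = 0.47·23.65 ≈ 11.12, β = 0.53·23.65 ≈ 12.54.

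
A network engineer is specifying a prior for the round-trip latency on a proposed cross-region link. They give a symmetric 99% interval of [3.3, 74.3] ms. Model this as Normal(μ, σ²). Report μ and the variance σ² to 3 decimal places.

A symmetric 99% interval runs μ ± z·σ with z = 2.576.
Half-width = 35.5, so σ = 35.5/2.576 = 13.7820 and σ² = 189.943.
μ is the interval midpoint, 38.800.

μ = 38.800, σ² = 189.943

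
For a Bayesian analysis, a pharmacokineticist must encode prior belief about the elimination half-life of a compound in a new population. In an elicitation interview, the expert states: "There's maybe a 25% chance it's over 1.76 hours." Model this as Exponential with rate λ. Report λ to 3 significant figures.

P(T > 1.76) = e^(−λ·1.76) = 0.25, so λ = −ln(0.25)/1.76 = 0.788.

λ ≈ 0.788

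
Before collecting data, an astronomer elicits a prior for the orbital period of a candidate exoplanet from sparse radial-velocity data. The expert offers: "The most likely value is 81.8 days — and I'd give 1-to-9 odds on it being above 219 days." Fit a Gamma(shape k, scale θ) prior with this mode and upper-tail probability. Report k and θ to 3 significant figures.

Gamma(k,θ) with k>1 has mode (k−1)θ, so θ = 81.8/(k−1).
Need P(X < 219) = 0.9 with θ tied to k this way. Start at k = 2, θ = 81.8: P(X<219) ≈ 0.747.
Too low — raise k to concentrate. Iterating converges to k ≈ 2.97.
Then θ = 81.8/(2.97−1) ≈ 41.4.

k ≈ 2.97, θ ≈ 41.4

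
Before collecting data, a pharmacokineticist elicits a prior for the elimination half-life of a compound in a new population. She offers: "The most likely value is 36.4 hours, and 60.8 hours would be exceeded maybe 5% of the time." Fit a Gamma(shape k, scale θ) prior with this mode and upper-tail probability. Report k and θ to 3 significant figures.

k ≈ 11.6, θ ≈ 3.43

Gamma(k,θ) with k>1 has mode (k−1)θ, so θ = 36.4/(k−1).
Need P(X < 60.8) = 0.95 with θ tied to k this way. Start at k = 2, θ = 36.4: P(X<60.8) ≈ 0.497.
Too low — raise k to concentrate. Iterating converges to k ≈ 11.6.
Then θ = 36.4/(11.6−1) ≈ 3.43.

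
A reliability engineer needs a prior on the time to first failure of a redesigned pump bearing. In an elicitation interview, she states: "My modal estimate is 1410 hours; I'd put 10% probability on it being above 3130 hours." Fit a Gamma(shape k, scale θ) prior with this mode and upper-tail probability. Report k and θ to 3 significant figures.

k ≈ 4.02, θ ≈ 466

Gamma(k,θ) with k>1 has mode (k−1)θ, so θ = 1410/(k−1).
Need P(X < 3130) = 0.9 with θ tied to k this way. Start at k = 2, θ = 1410: P(X<3130) ≈ 0.650.
Too low — raise k to concentrate. Iterating converges to k ≈ 4.02.
Then θ = 1410/(4.02−1) ≈ 466.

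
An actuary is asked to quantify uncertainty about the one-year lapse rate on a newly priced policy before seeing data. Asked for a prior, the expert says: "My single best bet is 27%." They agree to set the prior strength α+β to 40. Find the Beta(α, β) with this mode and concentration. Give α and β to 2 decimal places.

For α,β > 1 the Beta mode is (α−1)/(α+β−2). With α+β = 40, the mode is (α−1)/38.
Set (α−1)/38 = 0.27 → α = 1 + 0.27·38 = 11.26.
β = 40 − α = 28.74.

α = 11.26, β = 28.74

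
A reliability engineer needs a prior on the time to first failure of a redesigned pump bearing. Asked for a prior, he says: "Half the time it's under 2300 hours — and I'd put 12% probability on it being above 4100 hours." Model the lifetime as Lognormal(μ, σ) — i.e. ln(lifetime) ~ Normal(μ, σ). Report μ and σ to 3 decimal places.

μ ≈ 7.741, σ ≈ 0.492

If T ~ Lognormal(μ,σ) then ln T ~ Normal(μ,σ), so the p-quantile of ln T is μ + z_p·σ.
ln(2300) = 7.741 and ln(4100) = 8.319; z_{0.5} = 0, z_{0.88} = 1.175.
σ = (8.319 − 7.741)/(1.175 − (0)) = 0.492.
μ = 7.741 − (0)·0.492 = 7.741.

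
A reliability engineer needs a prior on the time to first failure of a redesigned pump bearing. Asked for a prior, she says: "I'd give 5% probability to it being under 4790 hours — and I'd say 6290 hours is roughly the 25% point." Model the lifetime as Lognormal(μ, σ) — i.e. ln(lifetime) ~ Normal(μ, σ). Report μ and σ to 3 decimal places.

If T ~ Lognormal(μ,σ) then ln T ~ Normal(μ,σ), so the p-quantile of ln T is μ + z_p·σ.
ln(4790) = 8.474 and ln(6290) = 8.747; z_{0.05} = -1.645, z_{0.25} = -0.6745.
σ = (8.747 − 8.474)/(-0.6745 − (-1.645)) = 0.281.
μ = 8.474 − (-1.645)·0.281 = 8.936.

μ ≈ 8.936, σ ≈ 0.281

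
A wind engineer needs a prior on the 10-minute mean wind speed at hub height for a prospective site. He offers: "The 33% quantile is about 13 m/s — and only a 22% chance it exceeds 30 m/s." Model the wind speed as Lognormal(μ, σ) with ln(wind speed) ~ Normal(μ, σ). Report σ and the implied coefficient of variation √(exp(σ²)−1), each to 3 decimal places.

σ ≈ 0.690, CV ≈ 0.781

If T ~ Lognormal(μ,σ) then ln T ~ Normal(μ,σ), so the p-quantile of ln T is μ + z_p·σ.
ln(13) = 2.565 and ln(30) = 3.401; z_{0.33} = -0.4399, z_{0.78} = 0.7722.
σ = (3.401 − 2.565)/(0.7722 − (-0.4399)) = 0.690.
μ = 2.565 − (-0.4399)·0.690 = 2.868.
CV = √(exp(σ²)−1) = √(exp(0.4760)−1) = 0.781.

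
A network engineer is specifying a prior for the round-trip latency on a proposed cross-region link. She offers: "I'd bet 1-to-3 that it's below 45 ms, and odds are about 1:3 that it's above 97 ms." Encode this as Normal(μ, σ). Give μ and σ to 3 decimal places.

The p-quantile of Normal(μ,σ) is μ + z_p·σ, with z_{0.25} = -0.6745 and z_{0.75} = 0.6745.
Eliminate σ: μ = (z₂·x₁ − z₁·x₂)/(z₂ − z₁) = (0.6745·45 − (-0.6745)·97)/1.349 = 71.000.
Then σ = (x₂ − x₁)/(z₂ − z₁) = (97 − 45)/1.349 = 38.548.

μ = 71.000, σ = 38.548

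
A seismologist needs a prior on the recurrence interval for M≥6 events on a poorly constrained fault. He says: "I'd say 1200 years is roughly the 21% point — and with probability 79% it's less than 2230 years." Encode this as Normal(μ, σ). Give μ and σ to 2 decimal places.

The p-quantile of Normal(μ,σ) is μ + z_p·σ, with z_{0.21} = -0.8064 and z_{0.79} = 0.8064.
Eliminate σ: μ = (z₂·x₁ − z₁·x₂)/(z₂ − z₁) = (0.8064·1200 − (-0.8064)·2230)/1.613 = 1715.00.
Then σ = (x₂ − x₁)/(z₂ − z₁) = (2230 − 1200)/1.613 = 638.62.

μ = 1715.00, σ = 638.62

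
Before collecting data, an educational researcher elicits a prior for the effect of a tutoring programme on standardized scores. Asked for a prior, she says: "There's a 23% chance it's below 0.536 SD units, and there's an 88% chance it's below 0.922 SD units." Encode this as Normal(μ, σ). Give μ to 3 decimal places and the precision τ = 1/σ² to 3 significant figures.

μ = 0.685, τ = 24.6

For Normal(μ,σ), the p-quantile is μ + z_p·σ. Here z_{0.23} = -0.7388, z_{0.88} = 1.175.
So 0.536 = μ − 0.7388σ and 0.922 = μ + 1.175σ.
Subtracting: σ = (0.922 − 0.536)/(1.175 − (-0.7388)) = 0.202.
Then μ = 0.536 − (-0.7388)·0.202 = 0.685.
Precision τ = 1/σ² = 1/0.2017² = 24.6.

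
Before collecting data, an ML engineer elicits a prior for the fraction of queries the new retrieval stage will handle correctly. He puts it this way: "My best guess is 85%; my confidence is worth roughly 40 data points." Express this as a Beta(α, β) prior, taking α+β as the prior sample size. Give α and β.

Under the effective-sample-size interpretation, Beta(α, β) has prior mean α/(α+β) and prior sample size α+β.
So α+β = 40 and α/(α+β) = 0.85, giving α = 0.85·40 = 34 and β = 40 − 34 = 6.

α = 34, β = 6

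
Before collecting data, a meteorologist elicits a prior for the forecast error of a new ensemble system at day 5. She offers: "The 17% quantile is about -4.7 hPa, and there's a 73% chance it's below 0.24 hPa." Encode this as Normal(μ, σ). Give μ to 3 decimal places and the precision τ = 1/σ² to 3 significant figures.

The p-quantile of Normal(μ,σ) is μ + z_p·σ, with z_{0.17} = -0.9542 and z_{0.73} = 0.6128.
Eliminate σ: μ = (z₂·x₁ − z₁·x₂)/(z₂ − z₁) = (0.6128·-4.7 − (-0.9542)·0.24)/1.567 = -1.692.
Then σ = (x₂ − x₁)/(z₂ − z₁) = (0.24 − -4.7)/1.567 = 3.153.
Precision τ = 1/σ² = 1/3.153² = 0.101.

μ = -1.692, τ = 0.101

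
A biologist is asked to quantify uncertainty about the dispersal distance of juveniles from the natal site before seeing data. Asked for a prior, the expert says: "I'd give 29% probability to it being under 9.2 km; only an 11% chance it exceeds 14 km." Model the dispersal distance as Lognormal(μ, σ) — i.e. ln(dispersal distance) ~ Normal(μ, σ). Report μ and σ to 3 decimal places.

μ ≈ 2.350, σ ≈ 0.236

If T ~ Lognormal(μ,σ) then ln T ~ Normal(μ,σ), so the p-quantile of ln T is μ + z_p·σ.
ln(9.2) = 2.219 and ln(14) = 2.639; z_{0.29} = -0.5534, z_{0.89} = 1.227.
σ = (2.639 − 2.219)/(1.227 − (-0.5534)) = 0.236.
μ = 2.219 − (-0.5534)·0.236 = 2.350.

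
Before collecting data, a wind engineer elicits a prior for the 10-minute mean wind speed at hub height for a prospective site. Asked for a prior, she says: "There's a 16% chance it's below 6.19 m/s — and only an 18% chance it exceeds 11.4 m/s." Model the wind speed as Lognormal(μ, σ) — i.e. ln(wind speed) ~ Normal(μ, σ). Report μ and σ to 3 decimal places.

μ ≈ 2.141, σ ≈ 0.320

If T ~ Lognormal(μ,σ) then ln T ~ Normal(μ,σ), so the p-quantile of ln T is μ + z_p·σ.
ln(6.19) = 1.823 and ln(11.4) = 2.434; z_{0.16} = -0.9945, z_{0.82} = 0.9154.
σ = (2.434 − 1.823)/(0.9154 − (-0.9945)) = 0.320.
μ = 1.823 − (-0.9945)·0.320 = 2.141.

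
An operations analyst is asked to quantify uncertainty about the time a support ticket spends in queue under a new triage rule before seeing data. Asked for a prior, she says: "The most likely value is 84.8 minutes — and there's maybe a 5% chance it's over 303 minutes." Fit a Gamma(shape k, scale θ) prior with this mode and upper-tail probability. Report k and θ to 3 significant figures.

Gamma(k,θ) with k>1 has mode (k−1)θ, so θ = 84.8/(k−1).
Need P(X < 303) = 0.95 with θ tied to k this way. Start at k = 2, θ = 84.8: P(X<303) ≈ 0.872.
Too low — raise k to concentrate. Iterating converges to k ≈ 2.59.
Then θ = 84.8/(2.59−1) ≈ 53.5.

k ≈ 2.59, θ ≈ 53.5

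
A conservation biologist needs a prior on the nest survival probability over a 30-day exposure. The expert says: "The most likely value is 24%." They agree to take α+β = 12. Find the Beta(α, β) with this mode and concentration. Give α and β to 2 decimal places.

For α,β > 1 the Beta mode is (α−1)/(α+β−2). With α+β = 12, the mode is (α−1)/10.
Set (α−1)/10 = 0.24 → α = 1 + 0.24·10 = 3.40.
β = 12 − α = 8.60.

α = 3.40, β = 8.60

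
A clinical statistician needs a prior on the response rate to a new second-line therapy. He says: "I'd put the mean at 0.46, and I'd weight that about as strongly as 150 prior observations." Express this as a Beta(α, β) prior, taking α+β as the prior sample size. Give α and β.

Under the effective-sample-size interpretation, Beta(α, β) has prior mean α/(α+β) and prior sample size α+β.
So α+β = 150 and α/(α+β) = 0.46, giving α = 0.46·150 = 69 and β = 150 − 69 = 81.

α = 69, β = 81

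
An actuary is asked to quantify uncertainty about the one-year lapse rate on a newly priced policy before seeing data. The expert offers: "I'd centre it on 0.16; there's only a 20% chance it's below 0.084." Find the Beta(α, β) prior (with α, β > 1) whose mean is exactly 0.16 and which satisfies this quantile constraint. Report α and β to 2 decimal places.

With mean 0.16 fixed, write α = 0.16s, β = 0.84s where s = α+β.
Need P(θ < 0.084) = 0.2 under Beta(0.16s, 0.84s). Normal approximation: (q−m)/√(m(1−m)/s) ≈ z_{0.2} = -0.842, so s ≈ 0.16·0.84·(-0.842)²/(0.084−0.16)² = 16.5.
At s = 16.5: P(θ<0.084) ≈ 0.204. Adjusting to match 0.2 gives s ≈ 16.91.
So α = 0.16·16.91 ≈ 2.71, β = 0.84·16.91 ≈ 14.20.

α ≈ 2.71, β ≈ 14.20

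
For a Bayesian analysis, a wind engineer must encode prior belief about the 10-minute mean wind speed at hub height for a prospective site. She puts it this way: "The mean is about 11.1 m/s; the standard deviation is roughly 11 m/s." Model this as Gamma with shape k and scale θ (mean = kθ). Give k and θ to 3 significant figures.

k ≈ 1.02, θ ≈ 10.9

For Gamma(k, scale θ): mean = kθ, variance = kθ², so CV = 1/√k.
CV = SD/mean = 11/11.1 = 0.991, hence k = 1/CV² = 1.02.
Then θ = mean/k = 11.1/1.02 = 10.9.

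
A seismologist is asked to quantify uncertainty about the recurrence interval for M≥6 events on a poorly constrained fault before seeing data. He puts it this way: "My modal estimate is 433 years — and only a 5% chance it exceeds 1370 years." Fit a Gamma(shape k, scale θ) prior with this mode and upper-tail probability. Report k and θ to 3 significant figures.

Gamma(k,θ) with k>1 has mode (k−1)θ, so θ = 433/(k−1).
Need P(X < 1370) = 0.95 with θ tied to k this way. Start at k = 2, θ = 433: P(X<1370) ≈ 0.824.
Too low — raise k to concentrate. Iterating converges to k ≈ 2.98.
Then θ = 433/(2.98−1) ≈ 219.

k ≈ 2.98, θ ≈ 219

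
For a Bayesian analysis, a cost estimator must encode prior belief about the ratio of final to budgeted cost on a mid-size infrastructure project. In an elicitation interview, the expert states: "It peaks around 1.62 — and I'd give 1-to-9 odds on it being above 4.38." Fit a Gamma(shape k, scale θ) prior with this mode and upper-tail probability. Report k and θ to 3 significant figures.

Gamma(k,θ) with k>1 has mode (k−1)θ, so θ = 1.62/(k−1).
Need P(X < 4.38) = 0.9 with θ tied to k this way. Start at k = 2, θ = 1.62: P(X<4.38) ≈ 0.752.
Too low — raise k to concentrate. Iterating converges to k ≈ 2.94.
Then θ = 1.62/(2.94−1) ≈ 0.837.

k ≈ 2.94, θ ≈ 0.837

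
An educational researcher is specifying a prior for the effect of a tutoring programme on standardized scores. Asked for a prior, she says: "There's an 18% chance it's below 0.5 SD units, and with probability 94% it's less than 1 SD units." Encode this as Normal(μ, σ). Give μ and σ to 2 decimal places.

The p-quantile of Normal(μ,σ) is μ + z_p·σ, with z_{0.18} = -0.9154 and z_{0.94} = 1.555.
Eliminate σ: μ = (z₂·x₁ − z₁·x₂)/(z₂ − z₁) = (1.555·0.5 − (-0.9154)·1)/2.47 = 0.69.
Then σ = (x₂ − x₁)/(z₂ − z₁) = (1 − 0.5)/2.47 = 0.20.

μ = 0.69, σ = 0.20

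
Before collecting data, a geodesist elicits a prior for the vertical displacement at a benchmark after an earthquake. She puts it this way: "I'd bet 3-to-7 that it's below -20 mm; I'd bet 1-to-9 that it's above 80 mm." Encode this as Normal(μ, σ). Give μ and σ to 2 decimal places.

The p-quantile of Normal(μ,σ) is μ + z_p·σ, with z_{0.3} = -0.5244 and z_{0.9} = 1.282.
Eliminate σ: μ = (z₂·x₁ − z₁·x₂)/(z₂ − z₁) = (1.282·-20 − (-0.5244)·80)/1.806 = 9.04.
Then σ = (x₂ − x₁)/(z₂ − z₁) = (80 − -20)/1.806 = 55.37.

μ = 9.04, σ = 55.37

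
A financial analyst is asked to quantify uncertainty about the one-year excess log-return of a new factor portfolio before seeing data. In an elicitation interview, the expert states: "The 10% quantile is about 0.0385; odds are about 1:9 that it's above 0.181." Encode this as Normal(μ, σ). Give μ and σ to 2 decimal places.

For Normal(μ,σ), the p-quantile is μ + z_p·σ. Here z_{0.1} = -1.282, z_{0.9} = 1.282.
So 0.0385 = μ − 1.282σ and 0.181 = μ + 1.282σ.
Subtracting: σ = (0.181 − 0.0385)/(1.282 − (-1.282)) = 0.06.
Then μ = 0.0385 − (-1.282)·0.06 = 0.11.

μ = 0.11, σ = 0.06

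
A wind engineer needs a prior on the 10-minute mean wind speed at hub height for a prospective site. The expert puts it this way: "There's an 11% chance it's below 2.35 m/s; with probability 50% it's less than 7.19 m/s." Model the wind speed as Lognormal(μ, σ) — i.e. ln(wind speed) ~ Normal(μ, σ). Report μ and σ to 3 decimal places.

μ ≈ 1.973, σ ≈ 0.912

If T ~ Lognormal(μ,σ) then ln T ~ Normal(μ,σ), so the p-quantile of ln T is μ + z_p·σ.
ln(2.35) = 0.8544 and ln(7.19) = 1.973; z_{0.11} = -1.227, z_{0.5} = 0.
σ = (1.973 − 0.8544)/(0 − (-1.227)) = 0.912.
μ = 0.8544 − (-1.227)·0.912 = 1.973.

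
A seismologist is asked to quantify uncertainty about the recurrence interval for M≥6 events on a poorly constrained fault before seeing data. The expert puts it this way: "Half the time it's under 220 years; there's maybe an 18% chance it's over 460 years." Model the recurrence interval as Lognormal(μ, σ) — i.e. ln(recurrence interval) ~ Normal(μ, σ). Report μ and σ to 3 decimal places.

μ ≈ 5.394, σ ≈ 0.806

If T ~ Lognormal(μ,σ) then ln T ~ Normal(μ,σ), so the p-quantile of ln T is μ + z_p·σ.
ln(220) = 5.394 and ln(460) = 6.131; z_{0.5} = 0, z_{0.82} = 0.9154.
σ = (6.131 − 5.394)/(0.9154 − (0)) = 0.806.
μ = 5.394 − (0)·0.806 = 5.394.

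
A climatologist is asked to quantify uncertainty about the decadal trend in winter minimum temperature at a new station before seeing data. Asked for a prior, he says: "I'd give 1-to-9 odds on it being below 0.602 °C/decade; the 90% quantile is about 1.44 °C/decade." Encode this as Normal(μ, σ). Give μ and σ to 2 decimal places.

μ = 1.02, σ = 0.33

The p-quantile of Normal(μ,σ) is μ + z_p·σ, with z_{0.1} = -1.282 and z_{0.9} = 1.282.
Eliminate σ: μ = (z₂·x₁ − z₁·x₂)/(z₂ − z₁) = (1.282·0.602 − (-1.282)·1.44)/2.563 = 1.02.
Then σ = (x₂ − x₁)/(z₂ − z₁) = (1.44 − 0.602)/2.563 = 0.33.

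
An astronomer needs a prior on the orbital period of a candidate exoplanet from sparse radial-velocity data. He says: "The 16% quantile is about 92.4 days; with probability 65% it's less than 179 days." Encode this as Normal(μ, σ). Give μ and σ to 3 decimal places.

For Normal(μ,σ), the p-quantile is μ + z_p·σ. Here z_{0.16} = -0.9945, z_{0.65} = 0.3853.
So 92.4 = μ − 0.9945σ and 179 = μ + 0.3853σ.
Subtracting: σ = (179 − 92.4)/(0.3853 − (-0.9945)) = 62.764.
Then μ = 92.4 − (-0.9945)·62.764 = 154.816.

μ = 154.816, σ = 62.764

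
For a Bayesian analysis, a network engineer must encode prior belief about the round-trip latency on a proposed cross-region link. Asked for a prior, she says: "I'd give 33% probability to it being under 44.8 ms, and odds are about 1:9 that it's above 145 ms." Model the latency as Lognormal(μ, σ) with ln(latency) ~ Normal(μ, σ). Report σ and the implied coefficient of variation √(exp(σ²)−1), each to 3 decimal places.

If T ~ Lognormal(μ,σ) then ln T ~ Normal(μ,σ), so the p-quantile of ln T is μ + z_p·σ.
ln(44.8) = 3.802 and ln(145) = 4.977; z_{0.33} = -0.4399, z_{0.9} = 1.282.
σ = (4.977 − 3.802)/(1.282 − (-0.4399)) = 0.682.
μ = 3.802 − (-0.4399)·0.682 = 4.102.
CV = √(exp(σ²)−1) = √(exp(0.4655)−1) = 0.770.

σ ≈ 0.682, CV ≈ 0.770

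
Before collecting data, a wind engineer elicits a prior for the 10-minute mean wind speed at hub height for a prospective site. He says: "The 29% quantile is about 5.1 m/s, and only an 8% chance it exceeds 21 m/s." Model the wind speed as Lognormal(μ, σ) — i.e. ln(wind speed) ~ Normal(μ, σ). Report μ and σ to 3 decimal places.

If T ~ Lognormal(μ,σ) then ln T ~ Normal(μ,σ), so the p-quantile of ln T is μ + z_p·σ.
ln(5.1) = 1.629 and ln(21) = 3.045; z_{0.29} = -0.5534, z_{0.92} = 1.405.
σ = (3.045 − 1.629)/(1.405 − (-0.5534)) = 0.723.
μ = 1.629 − (-0.5534)·0.723 = 2.029.

μ ≈ 2.029, σ ≈ 0.723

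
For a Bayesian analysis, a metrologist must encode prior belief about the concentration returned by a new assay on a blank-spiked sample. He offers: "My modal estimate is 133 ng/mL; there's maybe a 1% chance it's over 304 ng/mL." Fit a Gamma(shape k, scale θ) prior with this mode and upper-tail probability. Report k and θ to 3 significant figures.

Gamma(k,θ) with k>1 has mode (k−1)θ, so θ = 133/(k−1).
Need P(X < 304) = 0.99 with θ tied to k this way. Start at k = 2, θ = 133: P(X<304) ≈ 0.666.
Too low — raise k to concentrate. Iterating converges to k ≈ 8.
Then θ = 133/(8−1) ≈ 19.

k ≈ 8, θ ≈ 19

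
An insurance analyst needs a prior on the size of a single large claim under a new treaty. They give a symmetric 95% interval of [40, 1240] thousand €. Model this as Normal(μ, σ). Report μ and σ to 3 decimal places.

A symmetric 95% interval runs μ ± z·σ with z = 1.96.
Half-width = 600, so σ = 600/1.96 = 306.128.
μ is the interval midpoint, 640.000.

μ = 640.000, σ = 306.128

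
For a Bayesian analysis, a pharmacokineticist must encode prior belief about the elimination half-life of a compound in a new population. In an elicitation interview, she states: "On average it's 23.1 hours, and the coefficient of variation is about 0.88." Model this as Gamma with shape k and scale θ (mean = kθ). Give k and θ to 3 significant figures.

For Gamma(k, scale θ): mean = kθ, variance = kθ², so CV = 1/√k.
CV = 0.88, hence k = 1/CV² = 1.29.
Then θ = mean/k = 23.1/1.29 = 17.9.

k ≈ 1.29, θ ≈ 17.9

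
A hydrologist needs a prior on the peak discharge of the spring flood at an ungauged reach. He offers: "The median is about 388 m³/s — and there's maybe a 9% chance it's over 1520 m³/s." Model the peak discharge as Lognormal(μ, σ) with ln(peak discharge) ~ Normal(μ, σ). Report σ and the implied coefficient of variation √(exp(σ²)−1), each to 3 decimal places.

If T ~ Lognormal(μ,σ) then ln T ~ Normal(μ,σ), so the p-quantile of ln T is μ + z_p·σ.
ln(388) = 5.961 and ln(1520) = 7.326; z_{0.5} = 0, z_{0.91} = 1.341.
σ = (7.326 − 5.961)/(1.341 − (0)) = 1.018.
μ = 5.961 − (0)·1.018 = 5.961.
CV = √(exp(σ²)−1) = √(exp(1.0372)−1) = 1.350.

σ ≈ 1.018, CV ≈ 1.350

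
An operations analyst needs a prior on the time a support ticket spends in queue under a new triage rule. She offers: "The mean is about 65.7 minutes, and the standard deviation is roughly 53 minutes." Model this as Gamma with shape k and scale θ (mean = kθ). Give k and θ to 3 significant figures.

For Gamma(k, scale θ): mean = kθ, variance = kθ², so CV = 1/√k.
CV = SD/mean = 53/65.7 = 0.8067, hence k = 1/CV² = 1.54.
Then θ = mean/k = 65.7/1.54 = 42.8.

k ≈ 1.54, θ ≈ 42.8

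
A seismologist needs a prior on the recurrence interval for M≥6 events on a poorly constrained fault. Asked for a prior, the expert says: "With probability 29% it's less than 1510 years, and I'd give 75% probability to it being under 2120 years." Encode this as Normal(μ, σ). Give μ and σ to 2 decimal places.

For Normal(μ,σ), the p-quantile is μ + z_p·σ. Here z_{0.29} = -0.5534, z_{0.75} = 0.6745.
So 1510 = μ − 0.5534σ and 2120 = μ + 0.6745σ.
Subtracting: σ = (2120 − 1510)/(0.6745 − (-0.5534)) = 496.79.
Then μ = 1510 − (-0.5534)·496.79 = 1784.92.

μ = 1784.92, σ = 496.79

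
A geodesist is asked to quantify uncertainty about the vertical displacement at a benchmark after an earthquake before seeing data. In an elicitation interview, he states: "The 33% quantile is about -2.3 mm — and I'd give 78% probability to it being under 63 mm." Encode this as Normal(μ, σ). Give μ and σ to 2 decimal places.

For Normal(μ,σ), the p-quantile is μ + z_p·σ. Here z_{0.33} = -0.4399, z_{0.78} = 0.7722.
So -2.3 = μ − 0.4399σ and 63 = μ + 0.7722σ.
Subtracting: σ = (63 − -2.3)/(0.7722 − (-0.4399)) = 53.87.
Then μ = -2.3 − (-0.4399)·53.87 = 21.40.

μ = 21.40, σ = 53.87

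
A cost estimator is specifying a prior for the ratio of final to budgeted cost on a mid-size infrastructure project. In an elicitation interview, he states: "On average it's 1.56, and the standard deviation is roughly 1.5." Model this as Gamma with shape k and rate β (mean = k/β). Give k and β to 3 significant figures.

k ≈ 1.08, β ≈ 0.693

For Gamma(k, rate β): mean = k/β, variance = k/β², so CV = 1/√k.
CV = SD/mean = 1.5/1.56 = 0.9615, hence k = 1/CV² = 1.08.
Then β = k/mean = 1.08/1.56 = 0.693.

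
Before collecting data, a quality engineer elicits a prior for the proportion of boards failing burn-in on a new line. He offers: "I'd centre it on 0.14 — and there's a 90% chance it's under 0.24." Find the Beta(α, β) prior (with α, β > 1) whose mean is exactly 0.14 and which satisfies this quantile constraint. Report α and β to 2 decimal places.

α ≈ 3.00, β ≈ 18.45

With mean 0.14 fixed, write α = 0.14s, β = 0.86s where s = α+β.
Need P(θ < 0.24) = 0.9 under Beta(0.14s, 0.86s). Normal approximation: (q−m)/√(m(1−m)/s) ≈ z_{0.9} = 1.28, so s ≈ 0.14·0.86·(1.28)²/(0.24−0.14)² = 19.8.
At s = 19.8: P(θ<0.24) ≈ 0.893. Adjusting to match 0.9 gives s ≈ 21.45.
So α = 0.14·21.45 ≈ 3.00, β = 0.86·21.45 ≈ 18.45.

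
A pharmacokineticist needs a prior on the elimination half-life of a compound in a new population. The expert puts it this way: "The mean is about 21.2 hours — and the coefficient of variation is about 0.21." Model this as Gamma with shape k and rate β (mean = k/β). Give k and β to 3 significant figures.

k ≈ 22.7, β ≈ 1.07

For Gamma(k, rate β): mean = k/β, variance = k/β², so CV = 1/√k.
CV = 0.21, hence k = 1/CV² = 22.7.
Then β = k/mean = 22.7/21.2 = 1.07.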